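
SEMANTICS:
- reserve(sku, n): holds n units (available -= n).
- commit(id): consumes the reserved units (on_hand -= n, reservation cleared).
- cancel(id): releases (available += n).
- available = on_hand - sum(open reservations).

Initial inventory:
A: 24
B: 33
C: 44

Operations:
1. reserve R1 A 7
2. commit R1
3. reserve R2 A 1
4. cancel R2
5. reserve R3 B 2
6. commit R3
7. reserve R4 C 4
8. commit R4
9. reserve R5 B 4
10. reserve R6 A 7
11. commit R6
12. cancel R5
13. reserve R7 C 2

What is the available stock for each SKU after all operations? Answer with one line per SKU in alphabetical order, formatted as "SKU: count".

Step 1: reserve R1 A 7 -> on_hand[A=24 B=33 C=44] avail[A=17 B=33 C=44] open={R1}
Step 2: commit R1 -> on_hand[A=17 B=33 C=44] avail[A=17 B=33 C=44] open={}
Step 3: reserve R2 A 1 -> on_hand[A=17 B=33 C=44] avail[A=16 B=33 C=44] open={R2}
Step 4: cancel R2 -> on_hand[A=17 B=33 C=44] avail[A=17 B=33 C=44] open={}
Step 5: reserve R3 B 2 -> on_hand[A=17 B=33 C=44] avail[A=17 B=31 C=44] open={R3}
Step 6: commit R3 -> on_hand[A=17 B=31 C=44] avail[A=17 B=31 C=44] open={}
Step 7: reserve R4 C 4 -> on_hand[A=17 B=31 C=44] avail[A=17 B=31 C=40] open={R4}
Step 8: commit R4 -> on_hand[A=17 B=31 C=40] avail[A=17 B=31 C=40] open={}
Step 9: reserve R5 B 4 -> on_hand[A=17 B=31 C=40] avail[A=17 B=27 C=40] open={R5}
Step 10: reserve R6 A 7 -> on_hand[A=17 B=31 C=40] avail[A=10 B=27 C=40] open={R5,R6}
Step 11: commit R6 -> on_hand[A=10 B=31 C=40] avail[A=10 B=27 C=40] open={R5}
Step 12: cancel R5 -> on_hand[A=10 B=31 C=40] avail[A=10 B=31 C=40] open={}
Step 13: reserve R7 C 2 -> on_hand[A=10 B=31 C=40] avail[A=10 B=31 C=38] open={R7}

Answer: A: 10
B: 31
C: 38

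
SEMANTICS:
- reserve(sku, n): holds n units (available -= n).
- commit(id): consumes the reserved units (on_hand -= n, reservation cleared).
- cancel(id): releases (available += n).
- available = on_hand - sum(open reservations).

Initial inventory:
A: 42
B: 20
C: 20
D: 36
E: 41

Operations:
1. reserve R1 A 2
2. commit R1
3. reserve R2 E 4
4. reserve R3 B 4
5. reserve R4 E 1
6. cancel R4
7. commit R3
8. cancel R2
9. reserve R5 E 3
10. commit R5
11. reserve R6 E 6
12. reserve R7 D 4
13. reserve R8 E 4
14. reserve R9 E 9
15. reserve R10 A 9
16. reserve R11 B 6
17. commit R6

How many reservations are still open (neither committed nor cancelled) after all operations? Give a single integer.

Answer: 5

Derivation:
Step 1: reserve R1 A 2 -> on_hand[A=42 B=20 C=20 D=36 E=41] avail[A=40 B=20 C=20 D=36 E=41] open={R1}
Step 2: commit R1 -> on_hand[A=40 B=20 C=20 D=36 E=41] avail[A=40 B=20 C=20 D=36 E=41] open={}
Step 3: reserve R2 E 4 -> on_hand[A=40 B=20 C=20 D=36 E=41] avail[A=40 B=20 C=20 D=36 E=37] open={R2}
Step 4: reserve R3 B 4 -> on_hand[A=40 B=20 C=20 D=36 E=41] avail[A=40 B=16 C=20 D=36 E=37] open={R2,R3}
Step 5: reserve R4 E 1 -> on_hand[A=40 B=20 C=20 D=36 E=41] avail[A=40 B=16 C=20 D=36 E=36] open={R2,R3,R4}
Step 6: cancel R4 -> on_hand[A=40 B=20 C=20 D=36 E=41] avail[A=40 B=16 C=20 D=36 E=37] open={R2,R3}
Step 7: commit R3 -> on_hand[A=40 B=16 C=20 D=36 E=41] avail[A=40 B=16 C=20 D=36 E=37] open={R2}
Step 8: cancel R2 -> on_hand[A=40 B=16 C=20 D=36 E=41] avail[A=40 B=16 C=20 D=36 E=41] open={}
Step 9: reserve R5 E 3 -> on_hand[A=40 B=16 C=20 D=36 E=41] avail[A=40 B=16 C=20 D=36 E=38] open={R5}
Step 10: commit R5 -> on_hand[A=40 B=16 C=20 D=36 E=38] avail[A=40 B=16 C=20 D=36 E=38] open={}
Step 11: reserve R6 E 6 -> on_hand[A=40 B=16 C=20 D=36 E=38] avail[A=40 B=16 C=20 D=36 E=32] open={R6}
Step 12: reserve R7 D 4 -> on_hand[A=40 B=16 C=20 D=36 E=38] avail[A=40 B=16 C=20 D=32 E=32] open={R6,R7}
Step 13: reserve R8 E 4 -> on_hand[A=40 B=16 C=20 D=36 E=38] avail[A=40 B=16 C=20 D=32 E=28] open={R6,R7,R8}
Step 14: reserve R9 E 9 -> on_hand[A=40 B=16 C=20 D=36 E=38] avail[A=40 B=16 C=20 D=32 E=19] open={R6,R7,R8,R9}
Step 15: reserve R10 A 9 -> on_hand[A=40 B=16 C=20 D=36 E=38] avail[A=31 B=16 C=20 D=32 E=19] open={R10,R6,R7,R8,R9}
Step 16: reserve R11 B 6 -> on_hand[A=40 B=16 C=20 D=36 E=38] avail[A=31 B=10 C=20 D=32 E=19] open={R10,R11,R6,R7,R8,R9}
Step 17: commit R6 -> on_hand[A=40 B=16 C=20 D=36 E=32] avail[A=31 B=10 C=20 D=32 E=19] open={R10,R11,R7,R8,R9}
Open reservations: ['R10', 'R11', 'R7', 'R8', 'R9'] -> 5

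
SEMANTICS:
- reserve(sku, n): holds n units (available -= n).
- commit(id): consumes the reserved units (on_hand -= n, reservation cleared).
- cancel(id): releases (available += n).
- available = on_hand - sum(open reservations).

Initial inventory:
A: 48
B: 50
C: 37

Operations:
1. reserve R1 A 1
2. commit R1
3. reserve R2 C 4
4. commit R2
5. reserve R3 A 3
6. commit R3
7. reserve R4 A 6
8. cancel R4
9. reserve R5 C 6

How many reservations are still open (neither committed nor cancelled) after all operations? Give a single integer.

Step 1: reserve R1 A 1 -> on_hand[A=48 B=50 C=37] avail[A=47 B=50 C=37] open={R1}
Step 2: commit R1 -> on_hand[A=47 B=50 C=37] avail[A=47 B=50 C=37] open={}
Step 3: reserve R2 C 4 -> on_hand[A=47 B=50 C=37] avail[A=47 B=50 C=33] open={R2}
Step 4: commit R2 -> on_hand[A=47 B=50 C=33] avail[A=47 B=50 C=33] open={}
Step 5: reserve R3 A 3 -> on_hand[A=47 B=50 C=33] avail[A=44 B=50 C=33] open={R3}
Step 6: commit R3 -> on_hand[A=44 B=50 C=33] avail[A=44 B=50 C=33] open={}
Step 7: reserve R4 A 6 -> on_hand[A=44 B=50 C=33] avail[A=38 B=50 C=33] open={R4}
Step 8: cancel R4 -> on_hand[A=44 B=50 C=33] avail[A=44 B=50 C=33] open={}
Step 9: reserve R5 C 6 -> on_hand[A=44 B=50 C=33] avail[A=44 B=50 C=27] open={R5}
Open reservations: ['R5'] -> 1

Answer: 1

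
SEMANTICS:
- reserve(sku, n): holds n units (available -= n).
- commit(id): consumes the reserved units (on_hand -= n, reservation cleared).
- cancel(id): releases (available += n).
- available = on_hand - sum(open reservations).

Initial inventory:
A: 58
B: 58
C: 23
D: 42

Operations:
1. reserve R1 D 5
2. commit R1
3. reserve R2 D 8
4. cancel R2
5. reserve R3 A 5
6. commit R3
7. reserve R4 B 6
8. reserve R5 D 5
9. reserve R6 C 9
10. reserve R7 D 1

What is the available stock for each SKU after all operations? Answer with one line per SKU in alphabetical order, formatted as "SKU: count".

Step 1: reserve R1 D 5 -> on_hand[A=58 B=58 C=23 D=42] avail[A=58 B=58 C=23 D=37] open={R1}
Step 2: commit R1 -> on_hand[A=58 B=58 C=23 D=37] avail[A=58 B=58 C=23 D=37] open={}
Step 3: reserve R2 D 8 -> on_hand[A=58 B=58 C=23 D=37] avail[A=58 B=58 C=23 D=29] open={R2}
Step 4: cancel R2 -> on_hand[A=58 B=58 C=23 D=37] avail[A=58 B=58 C=23 D=37] open={}
Step 5: reserve R3 A 5 -> on_hand[A=58 B=58 C=23 D=37] avail[A=53 B=58 C=23 D=37] open={R3}
Step 6: commit R3 -> on_hand[A=53 B=58 C=23 D=37] avail[A=53 B=58 C=23 D=37] open={}
Step 7: reserve R4 B 6 -> on_hand[A=53 B=58 C=23 D=37] avail[A=53 B=52 C=23 D=37] open={R4}
Step 8: reserve R5 D 5 -> on_hand[A=53 B=58 C=23 D=37] avail[A=53 B=52 C=23 D=32] open={R4,R5}
Step 9: reserve R6 C 9 -> on_hand[A=53 B=58 C=23 D=37] avail[A=53 B=52 C=14 D=32] open={R4,R5,R6}
Step 10: reserve R7 D 1 -> on_hand[A=53 B=58 C=23 D=37] avail[A=53 B=52 C=14 D=31] open={R4,R5,R6,R7}

Answer: A: 53
B: 52
C: 14
D: 31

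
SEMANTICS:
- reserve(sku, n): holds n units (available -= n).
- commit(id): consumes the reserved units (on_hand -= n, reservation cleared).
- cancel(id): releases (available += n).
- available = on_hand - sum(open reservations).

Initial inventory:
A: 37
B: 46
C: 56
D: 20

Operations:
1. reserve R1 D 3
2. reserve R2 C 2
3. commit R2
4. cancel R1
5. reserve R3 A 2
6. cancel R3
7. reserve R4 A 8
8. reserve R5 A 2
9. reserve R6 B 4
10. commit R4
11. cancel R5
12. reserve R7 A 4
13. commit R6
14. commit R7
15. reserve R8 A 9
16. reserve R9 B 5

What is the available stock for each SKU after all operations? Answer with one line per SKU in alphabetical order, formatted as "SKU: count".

Step 1: reserve R1 D 3 -> on_hand[A=37 B=46 C=56 D=20] avail[A=37 B=46 C=56 D=17] open={R1}
Step 2: reserve R2 C 2 -> on_hand[A=37 B=46 C=56 D=20] avail[A=37 B=46 C=54 D=17] open={R1,R2}
Step 3: commit R2 -> on_hand[A=37 B=46 C=54 D=20] avail[A=37 B=46 C=54 D=17] open={R1}
Step 4: cancel R1 -> on_hand[A=37 B=46 C=54 D=20] avail[A=37 B=46 C=54 D=20] open={}
Step 5: reserve R3 A 2 -> on_hand[A=37 B=46 C=54 D=20] avail[A=35 B=46 C=54 D=20] open={R3}
Step 6: cancel R3 -> on_hand[A=37 B=46 C=54 D=20] avail[A=37 B=46 C=54 D=20] open={}
Step 7: reserve R4 A 8 -> on_hand[A=37 B=46 C=54 D=20] avail[A=29 B=46 C=54 D=20] open={R4}
Step 8: reserve R5 A 2 -> on_hand[A=37 B=46 C=54 D=20] avail[A=27 B=46 C=54 D=20] open={R4,R5}
Step 9: reserve R6 B 4 -> on_hand[A=37 B=46 C=54 D=20] avail[A=27 B=42 C=54 D=20] open={R4,R5,R6}
Step 10: commit R4 -> on_hand[A=29 B=46 C=54 D=20] avail[A=27 B=42 C=54 D=20] open={R5,R6}
Step 11: cancel R5 -> on_hand[A=29 B=46 C=54 D=20] avail[A=29 B=42 C=54 D=20] open={R6}
Step 12: reserve R7 A 4 -> on_hand[A=29 B=46 C=54 D=20] avail[A=25 B=42 C=54 D=20] open={R6,R7}
Step 13: commit R6 -> on_hand[A=29 B=42 C=54 D=20] avail[A=25 B=42 C=54 D=20] open={R7}
Step 14: commit R7 -> on_hand[A=25 B=42 C=54 D=20] avail[A=25 B=42 C=54 D=20] open={}
Step 15: reserve R8 A 9 -> on_hand[A=25 B=42 C=54 D=20] avail[A=16 B=42 C=54 D=20] open={R8}
Step 16: reserve R9 B 5 -> on_hand[A=25 B=42 C=54 D=20] avail[A=16 B=37 C=54 D=20] open={R8,R9}

Answer: A: 16
B: 37
C: 54
D: 20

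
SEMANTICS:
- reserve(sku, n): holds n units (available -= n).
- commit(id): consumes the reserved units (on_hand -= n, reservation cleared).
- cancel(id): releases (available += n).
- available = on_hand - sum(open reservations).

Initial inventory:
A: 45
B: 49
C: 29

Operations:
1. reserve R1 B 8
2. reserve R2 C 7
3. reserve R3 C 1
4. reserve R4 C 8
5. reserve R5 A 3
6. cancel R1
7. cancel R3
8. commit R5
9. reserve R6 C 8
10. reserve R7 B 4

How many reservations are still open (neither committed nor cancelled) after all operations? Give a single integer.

Step 1: reserve R1 B 8 -> on_hand[A=45 B=49 C=29] avail[A=45 B=41 C=29] open={R1}
Step 2: reserve R2 C 7 -> on_hand[A=45 B=49 C=29] avail[A=45 B=41 C=22] open={R1,R2}
Step 3: reserve R3 C 1 -> on_hand[A=45 B=49 C=29] avail[A=45 B=41 C=21] open={R1,R2,R3}
Step 4: reserve R4 C 8 -> on_hand[A=45 B=49 C=29] avail[A=45 B=41 C=13] open={R1,R2,R3,R4}
Step 5: reserve R5 A 3 -> on_hand[A=45 B=49 C=29] avail[A=42 B=41 C=13] open={R1,R2,R3,R4,R5}
Step 6: cancel R1 -> on_hand[A=45 B=49 C=29] avail[A=42 B=49 C=13] open={R2,R3,R4,R5}
Step 7: cancel R3 -> on_hand[A=45 B=49 C=29] avail[A=42 B=49 C=14] open={R2,R4,R5}
Step 8: commit R5 -> on_hand[A=42 B=49 C=29] avail[A=42 B=49 C=14] open={R2,R4}
Step 9: reserve R6 C 8 -> on_hand[A=42 B=49 C=29] avail[A=42 B=49 C=6] open={R2,R4,R6}
Step 10: reserve R7 B 4 -> on_hand[A=42 B=49 C=29] avail[A=42 B=45 C=6] open={R2,R4,R6,R7}
Open reservations: ['R2', 'R4', 'R6', 'R7'] -> 4

Answer: 4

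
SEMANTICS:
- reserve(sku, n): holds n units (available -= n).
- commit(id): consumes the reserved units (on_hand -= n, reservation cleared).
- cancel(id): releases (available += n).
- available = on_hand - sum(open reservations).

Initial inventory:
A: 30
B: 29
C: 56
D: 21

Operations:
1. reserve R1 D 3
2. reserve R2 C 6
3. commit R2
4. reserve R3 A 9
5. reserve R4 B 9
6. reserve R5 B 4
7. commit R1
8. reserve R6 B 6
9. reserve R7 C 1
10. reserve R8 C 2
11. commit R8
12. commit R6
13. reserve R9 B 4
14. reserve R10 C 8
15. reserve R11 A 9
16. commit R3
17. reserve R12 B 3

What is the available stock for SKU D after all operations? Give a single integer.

Step 1: reserve R1 D 3 -> on_hand[A=30 B=29 C=56 D=21] avail[A=30 B=29 C=56 D=18] open={R1}
Step 2: reserve R2 C 6 -> on_hand[A=30 B=29 C=56 D=21] avail[A=30 B=29 C=50 D=18] open={R1,R2}
Step 3: commit R2 -> on_hand[A=30 B=29 C=50 D=21] avail[A=30 B=29 C=50 D=18] open={R1}
Step 4: reserve R3 A 9 -> on_hand[A=30 B=29 C=50 D=21] avail[A=21 B=29 C=50 D=18] open={R1,R3}
Step 5: reserve R4 B 9 -> on_hand[A=30 B=29 C=50 D=21] avail[A=21 B=20 C=50 D=18] open={R1,R3,R4}
Step 6: reserve R5 B 4 -> on_hand[A=30 B=29 C=50 D=21] avail[A=21 B=16 C=50 D=18] open={R1,R3,R4,R5}
Step 7: commit R1 -> on_hand[A=30 B=29 C=50 D=18] avail[A=21 B=16 C=50 D=18] open={R3,R4,R5}
Step 8: reserve R6 B 6 -> on_hand[A=30 B=29 C=50 D=18] avail[A=21 B=10 C=50 D=18] open={R3,R4,R5,R6}
Step 9: reserve R7 C 1 -> on_hand[A=30 B=29 C=50 D=18] avail[A=21 B=10 C=49 D=18] open={R3,R4,R5,R6,R7}
Step 10: reserve R8 C 2 -> on_hand[A=30 B=29 C=50 D=18] avail[A=21 B=10 C=47 D=18] open={R3,R4,R5,R6,R7,R8}
Step 11: commit R8 -> on_hand[A=30 B=29 C=48 D=18] avail[A=21 B=10 C=47 D=18] open={R3,R4,R5,R6,R7}
Step 12: commit R6 -> on_hand[A=30 B=23 C=48 D=18] avail[A=21 B=10 C=47 D=18] open={R3,R4,R5,R7}
Step 13: reserve R9 B 4 -> on_hand[A=30 B=23 C=48 D=18] avail[A=21 B=6 C=47 D=18] open={R3,R4,R5,R7,R9}
Step 14: reserve R10 C 8 -> on_hand[A=30 B=23 C=48 D=18] avail[A=21 B=6 C=39 D=18] open={R10,R3,R4,R5,R7,R9}
Step 15: reserve R11 A 9 -> on_hand[A=30 B=23 C=48 D=18] avail[A=12 B=6 C=39 D=18] open={R10,R11,R3,R4,R5,R7,R9}
Step 16: commit R3 -> on_hand[A=21 B=23 C=48 D=18] avail[A=12 B=6 C=39 D=18] open={R10,R11,R4,R5,R7,R9}
Step 17: reserve R12 B 3 -> on_hand[A=21 B=23 C=48 D=18] avail[A=12 B=3 C=39 D=18] open={R10,R11,R12,R4,R5,R7,R9}
Final available[D] = 18

Answer: 18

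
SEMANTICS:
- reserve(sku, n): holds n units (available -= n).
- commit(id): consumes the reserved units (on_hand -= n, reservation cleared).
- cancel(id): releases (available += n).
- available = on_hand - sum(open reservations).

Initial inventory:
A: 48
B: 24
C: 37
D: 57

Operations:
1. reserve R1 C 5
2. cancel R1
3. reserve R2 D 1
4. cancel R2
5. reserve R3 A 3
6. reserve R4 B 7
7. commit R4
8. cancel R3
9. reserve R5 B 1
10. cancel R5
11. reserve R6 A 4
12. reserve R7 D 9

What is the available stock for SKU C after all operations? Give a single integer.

Step 1: reserve R1 C 5 -> on_hand[A=48 B=24 C=37 D=57] avail[A=48 B=24 C=32 D=57] open={R1}
Step 2: cancel R1 -> on_hand[A=48 B=24 C=37 D=57] avail[A=48 B=24 C=37 D=57] open={}
Step 3: reserve R2 D 1 -> on_hand[A=48 B=24 C=37 D=57] avail[A=48 B=24 C=37 D=56] open={R2}
Step 4: cancel R2 -> on_hand[A=48 B=24 C=37 D=57] avail[A=48 B=24 C=37 D=57] open={}
Step 5: reserve R3 A 3 -> on_hand[A=48 B=24 C=37 D=57] avail[A=45 B=24 C=37 D=57] open={R3}
Step 6: reserve R4 B 7 -> on_hand[A=48 B=24 C=37 D=57] avail[A=45 B=17 C=37 D=57] open={R3,R4}
Step 7: commit R4 -> on_hand[A=48 B=17 C=37 D=57] avail[A=45 B=17 C=37 D=57] open={R3}
Step 8: cancel R3 -> on_hand[A=48 B=17 C=37 D=57] avail[A=48 B=17 C=37 D=57] open={}
Step 9: reserve R5 B 1 -> on_hand[A=48 B=17 C=37 D=57] avail[A=48 B=16 C=37 D=57] open={R5}
Step 10: cancel R5 -> on_hand[A=48 B=17 C=37 D=57] avail[A=48 B=17 C=37 D=57] open={}
Step 11: reserve R6 A 4 -> on_hand[A=48 B=17 C=37 D=57] avail[A=44 B=17 C=37 D=57] open={R6}
Step 12: reserve R7 D 9 -> on_hand[A=48 B=17 C=37 D=57] avail[A=44 B=17 C=37 D=48] open={R6,R7}
Final available[C] = 37

Answer: 37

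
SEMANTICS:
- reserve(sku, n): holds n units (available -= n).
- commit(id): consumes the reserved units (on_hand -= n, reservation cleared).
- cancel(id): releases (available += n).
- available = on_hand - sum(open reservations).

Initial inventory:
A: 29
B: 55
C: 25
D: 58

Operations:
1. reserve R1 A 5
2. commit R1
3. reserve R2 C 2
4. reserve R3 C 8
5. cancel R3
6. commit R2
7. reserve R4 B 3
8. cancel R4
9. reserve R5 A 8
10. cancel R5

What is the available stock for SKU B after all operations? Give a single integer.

Answer: 55

Derivation:
Step 1: reserve R1 A 5 -> on_hand[A=29 B=55 C=25 D=58] avail[A=24 B=55 C=25 D=58] open={R1}
Step 2: commit R1 -> on_hand[A=24 B=55 C=25 D=58] avail[A=24 B=55 C=25 D=58] open={}
Step 3: reserve R2 C 2 -> on_hand[A=24 B=55 C=25 D=58] avail[A=24 B=55 C=23 D=58] open={R2}
Step 4: reserve R3 C 8 -> on_hand[A=24 B=55 C=25 D=58] avail[A=24 B=55 C=15 D=58] open={R2,R3}
Step 5: cancel R3 -> on_hand[A=24 B=55 C=25 D=58] avail[A=24 B=55 C=23 D=58] open={R2}
Step 6: commit R2 -> on_hand[A=24 B=55 C=23 D=58] avail[A=24 B=55 C=23 D=58] open={}
Step 7: reserve R4 B 3 -> on_hand[A=24 B=55 C=23 D=58] avail[A=24 B=52 C=23 D=58] open={R4}
Step 8: cancel R4 -> on_hand[A=24 B=55 C=23 D=58] avail[A=24 B=55 C=23 D=58] open={}
Step 9: reserve R5 A 8 -> on_hand[A=24 B=55 C=23 D=58] avail[A=16 B=55 C=23 D=58] open={R5}
Step 10: cancel R5 -> on_hand[A=24 B=55 C=23 D=58] avail[A=24 B=55 C=23 D=58] open={}
Final available[B] = 55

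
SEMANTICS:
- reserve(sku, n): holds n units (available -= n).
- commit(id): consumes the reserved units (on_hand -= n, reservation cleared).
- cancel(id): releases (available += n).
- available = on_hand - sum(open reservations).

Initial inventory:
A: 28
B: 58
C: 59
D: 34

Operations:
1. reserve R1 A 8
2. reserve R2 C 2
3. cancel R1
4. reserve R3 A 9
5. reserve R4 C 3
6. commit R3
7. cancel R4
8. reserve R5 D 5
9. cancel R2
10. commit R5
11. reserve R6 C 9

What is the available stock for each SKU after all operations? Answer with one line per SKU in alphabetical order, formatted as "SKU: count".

Answer: A: 19
B: 58
C: 50
D: 29

Derivation:
Step 1: reserve R1 A 8 -> on_hand[A=28 B=58 C=59 D=34] avail[A=20 B=58 C=59 D=34] open={R1}
Step 2: reserve R2 C 2 -> on_hand[A=28 B=58 C=59 D=34] avail[A=20 B=58 C=57 D=34] open={R1,R2}
Step 3: cancel R1 -> on_hand[A=28 B=58 C=59 D=34] avail[A=28 B=58 C=57 D=34] open={R2}
Step 4: reserve R3 A 9 -> on_hand[A=28 B=58 C=59 D=34] avail[A=19 B=58 C=57 D=34] open={R2,R3}
Step 5: reserve R4 C 3 -> on_hand[A=28 B=58 C=59 D=34] avail[A=19 B=58 C=54 D=34] open={R2,R3,R4}
Step 6: commit R3 -> on_hand[A=19 B=58 C=59 D=34] avail[A=19 B=58 C=54 D=34] open={R2,R4}
Step 7: cancel R4 -> on_hand[A=19 B=58 C=59 D=34] avail[A=19 B=58 C=57 D=34] open={R2}
Step 8: reserve R5 D 5 -> on_hand[A=19 B=58 C=59 D=34] avail[A=19 B=58 C=57 D=29] open={R2,R5}
Step 9: cancel R2 -> on_hand[A=19 B=58 C=59 D=34] avail[A=19 B=58 C=59 D=29] open={R5}
Step 10: commit R5 -> on_hand[A=19 B=58 C=59 D=29] avail[A=19 B=58 C=59 D=29] open={}
Step 11: reserve R6 C 9 -> on_hand[A=19 B=58 C=59 D=29] avail[A=19 B=58 C=50 D=29] open={R6}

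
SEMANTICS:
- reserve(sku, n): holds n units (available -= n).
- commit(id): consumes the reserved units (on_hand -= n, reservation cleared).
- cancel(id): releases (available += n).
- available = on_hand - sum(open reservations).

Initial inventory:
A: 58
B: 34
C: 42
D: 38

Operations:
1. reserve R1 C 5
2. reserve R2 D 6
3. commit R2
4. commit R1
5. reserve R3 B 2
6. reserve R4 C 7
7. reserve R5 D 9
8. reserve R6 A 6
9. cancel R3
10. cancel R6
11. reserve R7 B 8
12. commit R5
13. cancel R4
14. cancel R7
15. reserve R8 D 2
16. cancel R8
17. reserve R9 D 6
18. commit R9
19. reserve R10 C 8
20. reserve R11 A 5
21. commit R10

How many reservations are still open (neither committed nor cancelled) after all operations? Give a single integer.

Step 1: reserve R1 C 5 -> on_hand[A=58 B=34 C=42 D=38] avail[A=58 B=34 C=37 D=38] open={R1}
Step 2: reserve R2 D 6 -> on_hand[A=58 B=34 C=42 D=38] avail[A=58 B=34 C=37 D=32] open={R1,R2}
Step 3: commit R2 -> on_hand[A=58 B=34 C=42 D=32] avail[A=58 B=34 C=37 D=32] open={R1}
Step 4: commit R1 -> on_hand[A=58 B=34 C=37 D=32] avail[A=58 B=34 C=37 D=32] open={}
Step 5: reserve R3 B 2 -> on_hand[A=58 B=34 C=37 D=32] avail[A=58 B=32 C=37 D=32] open={R3}
Step 6: reserve R4 C 7 -> on_hand[A=58 B=34 C=37 D=32] avail[A=58 B=32 C=30 D=32] open={R3,R4}
Step 7: reserve R5 D 9 -> on_hand[A=58 B=34 C=37 D=32] avail[A=58 B=32 C=30 D=23] open={R3,R4,R5}
Step 8: reserve R6 A 6 -> on_hand[A=58 B=34 C=37 D=32] avail[A=52 B=32 C=30 D=23] open={R3,R4,R5,R6}
Step 9: cancel R3 -> on_hand[A=58 B=34 C=37 D=32] avail[A=52 B=34 C=30 D=23] open={R4,R5,R6}
Step 10: cancel R6 -> on_hand[A=58 B=34 C=37 D=32] avail[A=58 B=34 C=30 D=23] open={R4,R5}
Step 11: reserve R7 B 8 -> on_hand[A=58 B=34 C=37 D=32] avail[A=58 B=26 C=30 D=23] open={R4,R5,R7}
Step 12: commit R5 -> on_hand[A=58 B=34 C=37 D=23] avail[A=58 B=26 C=30 D=23] open={R4,R7}
Step 13: cancel R4 -> on_hand[A=58 B=34 C=37 D=23] avail[A=58 B=26 C=37 D=23] open={R7}
Step 14: cancel R7 -> on_hand[A=58 B=34 C=37 D=23] avail[A=58 B=34 C=37 D=23] open={}
Step 15: reserve R8 D 2 -> on_hand[A=58 B=34 C=37 D=23] avail[A=58 B=34 C=37 D=21] open={R8}
Step 16: cancel R8 -> on_hand[A=58 B=34 C=37 D=23] avail[A=58 B=34 C=37 D=23] open={}
Step 17: reserve R9 D 6 -> on_hand[A=58 B=34 C=37 D=23] avail[A=58 B=34 C=37 D=17] open={R9}
Step 18: commit R9 -> on_hand[A=58 B=34 C=37 D=17] avail[A=58 B=34 C=37 D=17] open={}
Step 19: reserve R10 C 8 -> on_hand[A=58 B=34 C=37 D=17] avail[A=58 B=34 C=29 D=17] open={R10}
Step 20: reserve R11 A 5 -> on_hand[A=58 B=34 C=37 D=17] avail[A=53 B=34 C=29 D=17] open={R10,R11}
Step 21: commit R10 -> on_hand[A=58 B=34 C=29 D=17] avail[A=53 B=34 C=29 D=17] open={R11}
Open reservations: ['R11'] -> 1

Answer: 1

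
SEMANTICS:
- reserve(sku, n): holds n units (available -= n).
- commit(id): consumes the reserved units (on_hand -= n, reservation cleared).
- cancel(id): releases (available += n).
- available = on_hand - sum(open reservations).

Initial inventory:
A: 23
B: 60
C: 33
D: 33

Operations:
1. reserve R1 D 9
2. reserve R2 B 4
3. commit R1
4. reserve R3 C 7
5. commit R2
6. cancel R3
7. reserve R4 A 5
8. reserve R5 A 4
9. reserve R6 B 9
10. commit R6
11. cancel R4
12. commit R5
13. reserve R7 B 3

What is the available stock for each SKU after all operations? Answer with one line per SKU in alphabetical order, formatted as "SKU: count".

Step 1: reserve R1 D 9 -> on_hand[A=23 B=60 C=33 D=33] avail[A=23 B=60 C=33 D=24] open={R1}
Step 2: reserve R2 B 4 -> on_hand[A=23 B=60 C=33 D=33] avail[A=23 B=56 C=33 D=24] open={R1,R2}
Step 3: commit R1 -> on_hand[A=23 B=60 C=33 D=24] avail[A=23 B=56 C=33 D=24] open={R2}
Step 4: reserve R3 C 7 -> on_hand[A=23 B=60 C=33 D=24] avail[A=23 B=56 C=26 D=24] open={R2,R3}
Step 5: commit R2 -> on_hand[A=23 B=56 C=33 D=24] avail[A=23 B=56 C=26 D=24] open={R3}
Step 6: cancel R3 -> on_hand[A=23 B=56 C=33 D=24] avail[A=23 B=56 C=33 D=24] open={}
Step 7: reserve R4 A 5 -> on_hand[A=23 B=56 C=33 D=24] avail[A=18 B=56 C=33 D=24] open={R4}
Step 8: reserve R5 A 4 -> on_hand[A=23 B=56 C=33 D=24] avail[A=14 B=56 C=33 D=24] open={R4,R5}
Step 9: reserve R6 B 9 -> on_hand[A=23 B=56 C=33 D=24] avail[A=14 B=47 C=33 D=24] open={R4,R5,R6}
Step 10: commit R6 -> on_hand[A=23 B=47 C=33 D=24] avail[A=14 B=47 C=33 D=24] open={R4,R5}
Step 11: cancel R4 -> on_hand[A=23 B=47 C=33 D=24] avail[A=19 B=47 C=33 D=24] open={R5}
Step 12: commit R5 -> on_hand[A=19 B=47 C=33 D=24] avail[A=19 B=47 C=33 D=24] open={}
Step 13: reserve R7 B 3 -> on_hand[A=19 B=47 C=33 D=24] avail[A=19 B=44 C=33 D=24] open={R7}

Answer: A: 19
B: 44
C: 33
D: 24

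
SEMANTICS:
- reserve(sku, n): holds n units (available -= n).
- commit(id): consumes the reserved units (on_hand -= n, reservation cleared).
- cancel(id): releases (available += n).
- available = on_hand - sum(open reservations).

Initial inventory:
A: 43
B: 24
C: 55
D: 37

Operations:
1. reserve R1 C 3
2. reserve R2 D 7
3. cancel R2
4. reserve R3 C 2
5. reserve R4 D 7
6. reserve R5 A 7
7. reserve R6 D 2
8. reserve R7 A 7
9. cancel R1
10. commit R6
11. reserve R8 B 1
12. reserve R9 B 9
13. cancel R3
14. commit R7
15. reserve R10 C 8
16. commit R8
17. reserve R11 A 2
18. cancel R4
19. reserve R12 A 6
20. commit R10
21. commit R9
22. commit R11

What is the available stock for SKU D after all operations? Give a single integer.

Answer: 35

Derivation:
Step 1: reserve R1 C 3 -> on_hand[A=43 B=24 C=55 D=37] avail[A=43 B=24 C=52 D=37] open={R1}
Step 2: reserve R2 D 7 -> on_hand[A=43 B=24 C=55 D=37] avail[A=43 B=24 C=52 D=30] open={R1,R2}
Step 3: cancel R2 -> on_hand[A=43 B=24 C=55 D=37] avail[A=43 B=24 C=52 D=37] open={R1}
Step 4: reserve R3 C 2 -> on_hand[A=43 B=24 C=55 D=37] avail[A=43 B=24 C=50 D=37] open={R1,R3}
Step 5: reserve R4 D 7 -> on_hand[A=43 B=24 C=55 D=37] avail[A=43 B=24 C=50 D=30] open={R1,R3,R4}
Step 6: reserve R5 A 7 -> on_hand[A=43 B=24 C=55 D=37] avail[A=36 B=24 C=50 D=30] open={R1,R3,R4,R5}
Step 7: reserve R6 D 2 -> on_hand[A=43 B=24 C=55 D=37] avail[A=36 B=24 C=50 D=28] open={R1,R3,R4,R5,R6}
Step 8: reserve R7 A 7 -> on_hand[A=43 B=24 C=55 D=37] avail[A=29 B=24 C=50 D=28] open={R1,R3,R4,R5,R6,R7}
Step 9: cancel R1 -> on_hand[A=43 B=24 C=55 D=37] avail[A=29 B=24 C=53 D=28] open={R3,R4,R5,R6,R7}
Step 10: commit R6 -> on_hand[A=43 B=24 C=55 D=35] avail[A=29 B=24 C=53 D=28] open={R3,R4,R5,R7}
Step 11: reserve R8 B 1 -> on_hand[A=43 B=24 C=55 D=35] avail[A=29 B=23 C=53 D=28] open={R3,R4,R5,R7,R8}
Step 12: reserve R9 B 9 -> on_hand[A=43 B=24 C=55 D=35] avail[A=29 B=14 C=53 D=28] open={R3,R4,R5,R7,R8,R9}
Step 13: cancel R3 -> on_hand[A=43 B=24 C=55 D=35] avail[A=29 B=14 C=55 D=28] open={R4,R5,R7,R8,R9}
Step 14: commit R7 -> on_hand[A=36 B=24 C=55 D=35] avail[A=29 B=14 C=55 D=28] open={R4,R5,R8,R9}
Step 15: reserve R10 C 8 -> on_hand[A=36 B=24 C=55 D=35] avail[A=29 B=14 C=47 D=28] open={R10,R4,R5,R8,R9}
Step 16: commit R8 -> on_hand[A=36 B=23 C=55 D=35] avail[A=29 B=14 C=47 D=28] open={R10,R4,R5,R9}
Step 17: reserve R11 A 2 -> on_hand[A=36 B=23 C=55 D=35] avail[A=27 B=14 C=47 D=28] open={R10,R11,R4,R5,R9}
Step 18: cancel R4 -> on_hand[A=36 B=23 C=55 D=35] avail[A=27 B=14 C=47 D=35] open={R10,R11,R5,R9}
Step 19: reserve R12 A 6 -> on_hand[A=36 B=23 C=55 D=35] avail[A=21 B=14 C=47 D=35] open={R10,R11,R12,R5,R9}
Step 20: commit R10 -> on_hand[A=36 B=23 C=47 D=35] avail[A=21 B=14 C=47 D=35] open={R11,R12,R5,R9}
Step 21: commit R9 -> on_hand[A=36 B=14 C=47 D=35] avail[A=21 B=14 C=47 D=35] open={R11,R12,R5}
Step 22: commit R11 -> on_hand[A=34 B=14 C=47 D=35] avail[A=21 B=14 C=47 D=35] open={R12,R5}
Final available[D] = 35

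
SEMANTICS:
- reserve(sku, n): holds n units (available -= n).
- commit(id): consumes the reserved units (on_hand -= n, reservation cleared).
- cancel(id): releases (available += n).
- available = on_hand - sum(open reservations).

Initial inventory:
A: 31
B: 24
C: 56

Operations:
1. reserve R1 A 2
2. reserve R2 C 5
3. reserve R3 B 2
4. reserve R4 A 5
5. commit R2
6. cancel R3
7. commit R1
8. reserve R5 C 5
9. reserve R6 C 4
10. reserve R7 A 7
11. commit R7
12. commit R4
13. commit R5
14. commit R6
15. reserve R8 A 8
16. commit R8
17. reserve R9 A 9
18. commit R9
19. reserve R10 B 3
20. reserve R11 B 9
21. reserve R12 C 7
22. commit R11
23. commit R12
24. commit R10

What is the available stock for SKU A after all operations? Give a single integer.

Answer: 0

Derivation:
Step 1: reserve R1 A 2 -> on_hand[A=31 B=24 C=56] avail[A=29 B=24 C=56] open={R1}
Step 2: reserve R2 C 5 -> on_hand[A=31 B=24 C=56] avail[A=29 B=24 C=51] open={R1,R2}
Step 3: reserve R3 B 2 -> on_hand[A=31 B=24 C=56] avail[A=29 B=22 C=51] open={R1,R2,R3}
Step 4: reserve R4 A 5 -> on_hand[A=31 B=24 C=56] avail[A=24 B=22 C=51] open={R1,R2,R3,R4}
Step 5: commit R2 -> on_hand[A=31 B=24 C=51] avail[A=24 B=22 C=51] open={R1,R3,R4}
Step 6: cancel R3 -> on_hand[A=31 B=24 C=51] avail[A=24 B=24 C=51] open={R1,R4}
Step 7: commit R1 -> on_hand[A=29 B=24 C=51] avail[A=24 B=24 C=51] open={R4}
Step 8: reserve R5 C 5 -> on_hand[A=29 B=24 C=51] avail[A=24 B=24 C=46] open={R4,R5}
Step 9: reserve R6 C 4 -> on_hand[A=29 B=24 C=51] avail[A=24 B=24 C=42] open={R4,R5,R6}
Step 10: reserve R7 A 7 -> on_hand[A=29 B=24 C=51] avail[A=17 B=24 C=42] open={R4,R5,R6,R7}
Step 11: commit R7 -> on_hand[A=22 B=24 C=51] avail[A=17 B=24 C=42] open={R4,R5,R6}
Step 12: commit R4 -> on_hand[A=17 B=24 C=51] avail[A=17 B=24 C=42] open={R5,R6}
Step 13: commit R5 -> on_hand[A=17 B=24 C=46] avail[A=17 B=24 C=42] open={R6}
Step 14: commit R6 -> on_hand[A=17 B=24 C=42] avail[A=17 B=24 C=42] open={}
Step 15: reserve R8 A 8 -> on_hand[A=17 B=24 C=42] avail[A=9 B=24 C=42] open={R8}
Step 16: commit R8 -> on_hand[A=9 B=24 C=42] avail[A=9 B=24 C=42] open={}
Step 17: reserve R9 A 9 -> on_hand[A=9 B=24 C=42] avail[A=0 B=24 C=42] open={R9}
Step 18: commit R9 -> on_hand[A=0 B=24 C=42] avail[A=0 B=24 C=42] open={}
Step 19: reserve R10 B 3 -> on_hand[A=0 B=24 C=42] avail[A=0 B=21 C=42] open={R10}
Step 20: reserve R11 B 9 -> on_hand[A=0 B=24 C=42] avail[A=0 B=12 C=42] open={R10,R11}
Step 21: reserve R12 C 7 -> on_hand[A=0 B=24 C=42] avail[A=0 B=12 C=35] open={R10,R11,R12}
Step 22: commit R11 -> on_hand[A=0 B=15 C=42] avail[A=0 B=12 C=35] open={R10,R12}
Step 23: commit R12 -> on_hand[A=0 B=15 C=35] avail[A=0 B=12 C=35] open={R10}
Step 24: commit R10 -> on_hand[A=0 B=12 C=35] avail[A=0 B=12 C=35] open={}
Final available[A] = 0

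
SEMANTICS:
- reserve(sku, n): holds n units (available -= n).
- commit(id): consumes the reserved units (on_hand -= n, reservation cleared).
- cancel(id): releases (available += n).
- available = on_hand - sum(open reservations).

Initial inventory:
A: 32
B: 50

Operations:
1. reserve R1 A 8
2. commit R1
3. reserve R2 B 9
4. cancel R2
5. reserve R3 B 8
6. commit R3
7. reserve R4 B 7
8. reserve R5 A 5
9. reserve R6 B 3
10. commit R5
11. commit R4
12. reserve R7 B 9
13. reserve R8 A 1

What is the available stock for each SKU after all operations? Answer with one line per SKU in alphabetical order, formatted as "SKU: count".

Answer: A: 18
B: 23

Derivation:
Step 1: reserve R1 A 8 -> on_hand[A=32 B=50] avail[A=24 B=50] open={R1}
Step 2: commit R1 -> on_hand[A=24 B=50] avail[A=24 B=50] open={}
Step 3: reserve R2 B 9 -> on_hand[A=24 B=50] avail[A=24 B=41] open={R2}
Step 4: cancel R2 -> on_hand[A=24 B=50] avail[A=24 B=50] open={}
Step 5: reserve R3 B 8 -> on_hand[A=24 B=50] avail[A=24 B=42] open={R3}
Step 6: commit R3 -> on_hand[A=24 B=42] avail[A=24 B=42] open={}
Step 7: reserve R4 B 7 -> on_hand[A=24 B=42] avail[A=24 B=35] open={R4}
Step 8: reserve R5 A 5 -> on_hand[A=24 B=42] avail[A=19 B=35] open={R4,R5}
Step 9: reserve R6 B 3 -> on_hand[A=24 B=42] avail[A=19 B=32] open={R4,R5,R6}
Step 10: commit R5 -> on_hand[A=19 B=42] avail[A=19 B=32] open={R4,R6}
Step 11: commit R4 -> on_hand[A=19 B=35] avail[A=19 B=32] open={R6}
Step 12: reserve R7 B 9 -> on_hand[A=19 B=35] avail[A=19 B=23] open={R6,R7}
Step 13: reserve R8 A 1 -> on_hand[A=19 B=35] avail[A=18 B=23] open={R6,R7,R8}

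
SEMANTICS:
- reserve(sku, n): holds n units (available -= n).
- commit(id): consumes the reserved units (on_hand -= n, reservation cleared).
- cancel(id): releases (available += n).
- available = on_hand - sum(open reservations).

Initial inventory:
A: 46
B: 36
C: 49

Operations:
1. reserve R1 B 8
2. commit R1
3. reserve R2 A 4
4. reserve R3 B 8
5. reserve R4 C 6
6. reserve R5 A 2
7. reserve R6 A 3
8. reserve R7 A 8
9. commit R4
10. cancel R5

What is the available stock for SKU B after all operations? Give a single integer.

Answer: 20

Derivation:
Step 1: reserve R1 B 8 -> on_hand[A=46 B=36 C=49] avail[A=46 B=28 C=49] open={R1}
Step 2: commit R1 -> on_hand[A=46 B=28 C=49] avail[A=46 B=28 C=49] open={}
Step 3: reserve R2 A 4 -> on_hand[A=46 B=28 C=49] avail[A=42 B=28 C=49] open={R2}
Step 4: reserve R3 B 8 -> on_hand[A=46 B=28 C=49] avail[A=42 B=20 C=49] open={R2,R3}
Step 5: reserve R4 C 6 -> on_hand[A=46 B=28 C=49] avail[A=42 B=20 C=43] open={R2,R3,R4}
Step 6: reserve R5 A 2 -> on_hand[A=46 B=28 C=49] avail[A=40 B=20 C=43] open={R2,R3,R4,R5}
Step 7: reserve R6 A 3 -> on_hand[A=46 B=28 C=49] avail[A=37 B=20 C=43] open={R2,R3,R4,R5,R6}
Step 8: reserve R7 A 8 -> on_hand[A=46 B=28 C=49] avail[A=29 B=20 C=43] open={R2,R3,R4,R5,R6,R7}
Step 9: commit R4 -> on_hand[A=46 B=28 C=43] avail[A=29 B=20 C=43] open={R2,R3,R5,R6,R7}
Step 10: cancel R5 -> on_hand[A=46 B=28 C=43] avail[A=31 B=20 C=43] open={R2,R3,R6,R7}
Final available[B] = 20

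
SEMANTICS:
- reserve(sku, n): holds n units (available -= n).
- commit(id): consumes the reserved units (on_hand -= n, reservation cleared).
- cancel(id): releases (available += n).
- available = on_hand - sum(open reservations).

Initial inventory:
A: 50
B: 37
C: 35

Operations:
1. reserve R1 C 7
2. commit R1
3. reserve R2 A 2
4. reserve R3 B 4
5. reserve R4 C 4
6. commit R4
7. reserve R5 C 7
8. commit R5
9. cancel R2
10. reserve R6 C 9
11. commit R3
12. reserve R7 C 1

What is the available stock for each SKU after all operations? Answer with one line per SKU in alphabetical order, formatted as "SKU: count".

Step 1: reserve R1 C 7 -> on_hand[A=50 B=37 C=35] avail[A=50 B=37 C=28] open={R1}
Step 2: commit R1 -> on_hand[A=50 B=37 C=28] avail[A=50 B=37 C=28] open={}
Step 3: reserve R2 A 2 -> on_hand[A=50 B=37 C=28] avail[A=48 B=37 C=28] open={R2}
Step 4: reserve R3 B 4 -> on_hand[A=50 B=37 C=28] avail[A=48 B=33 C=28] open={R2,R3}
Step 5: reserve R4 C 4 -> on_hand[A=50 B=37 C=28] avail[A=48 B=33 C=24] open={R2,R3,R4}
Step 6: commit R4 -> on_hand[A=50 B=37 C=24] avail[A=48 B=33 C=24] open={R2,R3}
Step 7: reserve R5 C 7 -> on_hand[A=50 B=37 C=24] avail[A=48 B=33 C=17] open={R2,R3,R5}
Step 8: commit R5 -> on_hand[A=50 B=37 C=17] avail[A=48 B=33 C=17] open={R2,R3}
Step 9: cancel R2 -> on_hand[A=50 B=37 C=17] avail[A=50 B=33 C=17] open={R3}
Step 10: reserve R6 C 9 -> on_hand[A=50 B=37 C=17] avail[A=50 B=33 C=8] open={R3,R6}
Step 11: commit R3 -> on_hand[A=50 B=33 C=17] avail[A=50 B=33 C=8] open={R6}
Step 12: reserve R7 C 1 -> on_hand[A=50 B=33 C=17] avail[A=50 B=33 C=7] open={R6,R7}

Answer: A: 50
B: 33
C: 7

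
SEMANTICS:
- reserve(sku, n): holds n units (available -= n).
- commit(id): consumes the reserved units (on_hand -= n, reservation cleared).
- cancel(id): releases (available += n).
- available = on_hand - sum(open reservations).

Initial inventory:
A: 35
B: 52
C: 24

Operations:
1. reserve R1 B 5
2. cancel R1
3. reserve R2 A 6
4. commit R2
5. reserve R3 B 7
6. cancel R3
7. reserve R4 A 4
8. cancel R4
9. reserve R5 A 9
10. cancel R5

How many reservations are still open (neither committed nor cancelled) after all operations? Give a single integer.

Step 1: reserve R1 B 5 -> on_hand[A=35 B=52 C=24] avail[A=35 B=47 C=24] open={R1}
Step 2: cancel R1 -> on_hand[A=35 B=52 C=24] avail[A=35 B=52 C=24] open={}
Step 3: reserve R2 A 6 -> on_hand[A=35 B=52 C=24] avail[A=29 B=52 C=24] open={R2}
Step 4: commit R2 -> on_hand[A=29 B=52 C=24] avail[A=29 B=52 C=24] open={}
Step 5: reserve R3 B 7 -> on_hand[A=29 B=52 C=24] avail[A=29 B=45 C=24] open={R3}
Step 6: cancel R3 -> on_hand[A=29 B=52 C=24] avail[A=29 B=52 C=24] open={}
Step 7: reserve R4 A 4 -> on_hand[A=29 B=52 C=24] avail[A=25 B=52 C=24] open={R4}
Step 8: cancel R4 -> on_hand[A=29 B=52 C=24] avail[A=29 B=52 C=24] open={}
Step 9: reserve R5 A 9 -> on_hand[A=29 B=52 C=24] avail[A=20 B=52 C=24] open={R5}
Step 10: cancel R5 -> on_hand[A=29 B=52 C=24] avail[A=29 B=52 C=24] open={}
Open reservations: [] -> 0

Answer: 0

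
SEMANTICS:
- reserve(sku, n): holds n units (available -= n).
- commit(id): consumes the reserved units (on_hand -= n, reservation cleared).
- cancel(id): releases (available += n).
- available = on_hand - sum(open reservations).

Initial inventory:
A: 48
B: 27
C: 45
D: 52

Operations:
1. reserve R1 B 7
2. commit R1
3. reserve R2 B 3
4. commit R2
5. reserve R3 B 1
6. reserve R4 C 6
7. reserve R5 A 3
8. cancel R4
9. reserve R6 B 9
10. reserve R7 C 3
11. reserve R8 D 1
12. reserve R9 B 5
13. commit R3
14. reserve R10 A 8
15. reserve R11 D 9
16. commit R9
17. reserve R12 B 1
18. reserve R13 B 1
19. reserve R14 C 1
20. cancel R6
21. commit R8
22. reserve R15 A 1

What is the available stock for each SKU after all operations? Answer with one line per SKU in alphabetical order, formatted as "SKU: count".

Answer: A: 36
B: 9
C: 41
D: 42

Derivation:
Step 1: reserve R1 B 7 -> on_hand[A=48 B=27 C=45 D=52] avail[A=48 B=20 C=45 D=52] open={R1}
Step 2: commit R1 -> on_hand[A=48 B=20 C=45 D=52] avail[A=48 B=20 C=45 D=52] open={}
Step 3: reserve R2 B 3 -> on_hand[A=48 B=20 C=45 D=52] avail[A=48 B=17 C=45 D=52] open={R2}
Step 4: commit R2 -> on_hand[A=48 B=17 C=45 D=52] avail[A=48 B=17 C=45 D=52] open={}
Step 5: reserve R3 B 1 -> on_hand[A=48 B=17 C=45 D=52] avail[A=48 B=16 C=45 D=52] open={R3}
Step 6: reserve R4 C 6 -> on_hand[A=48 B=17 C=45 D=52] avail[A=48 B=16 C=39 D=52] open={R3,R4}
Step 7: reserve R5 A 3 -> on_hand[A=48 B=17 C=45 D=52] avail[A=45 B=16 C=39 D=52] open={R3,R4,R5}
Step 8: cancel R4 -> on_hand[A=48 B=17 C=45 D=52] avail[A=45 B=16 C=45 D=52] open={R3,R5}
Step 9: reserve R6 B 9 -> on_hand[A=48 B=17 C=45 D=52] avail[A=45 B=7 C=45 D=52] open={R3,R5,R6}
Step 10: reserve R7 C 3 -> on_hand[A=48 B=17 C=45 D=52] avail[A=45 B=7 C=42 D=52] open={R3,R5,R6,R7}
Step 11: reserve R8 D 1 -> on_hand[A=48 B=17 C=45 D=52] avail[A=45 B=7 C=42 D=51] open={R3,R5,R6,R7,R8}
Step 12: reserve R9 B 5 -> on_hand[A=48 B=17 C=45 D=52] avail[A=45 B=2 C=42 D=51] open={R3,R5,R6,R7,R8,R9}
Step 13: commit R3 -> on_hand[A=48 B=16 C=45 D=52] avail[A=45 B=2 C=42 D=51] open={R5,R6,R7,R8,R9}
Step 14: reserve R10 A 8 -> on_hand[A=48 B=16 C=45 D=52] avail[A=37 B=2 C=42 D=51] open={R10,R5,R6,R7,R8,R9}
Step 15: reserve R11 D 9 -> on_hand[A=48 B=16 C=45 D=52] avail[A=37 B=2 C=42 D=42] open={R10,R11,R5,R6,R7,R8,R9}
Step 16: commit R9 -> on_hand[A=48 B=11 C=45 D=52] avail[A=37 B=2 C=42 D=42] open={R10,R11,R5,R6,R7,R8}
Step 17: reserve R12 B 1 -> on_hand[A=48 B=11 C=45 D=52] avail[A=37 B=1 C=42 D=42] open={R10,R11,R12,R5,R6,R7,R8}
Step 18: reserve R13 B 1 -> on_hand[A=48 B=11 C=45 D=52] avail[A=37 B=0 C=42 D=42] open={R10,R11,R12,R13,R5,R6,R7,R8}
Step 19: reserve R14 C 1 -> on_hand[A=48 B=11 C=45 D=52] avail[A=37 B=0 C=41 D=42] open={R10,R11,R12,R13,R14,R5,R6,R7,R8}
Step 20: cancel R6 -> on_hand[A=48 B=11 C=45 D=52] avail[A=37 B=9 C=41 D=42] open={R10,R11,R12,R13,R14,R5,R7,R8}
Step 21: commit R8 -> on_hand[A=48 B=11 C=45 D=51] avail[A=37 B=9 C=41 D=42] open={R10,R11,R12,R13,R14,R5,R7}
Step 22: reserve R15 A 1 -> on_hand[A=48 B=11 C=45 D=51] avail[A=36 B=9 C=41 D=42] open={R10,R11,R12,R13,R14,R15,R5,R7}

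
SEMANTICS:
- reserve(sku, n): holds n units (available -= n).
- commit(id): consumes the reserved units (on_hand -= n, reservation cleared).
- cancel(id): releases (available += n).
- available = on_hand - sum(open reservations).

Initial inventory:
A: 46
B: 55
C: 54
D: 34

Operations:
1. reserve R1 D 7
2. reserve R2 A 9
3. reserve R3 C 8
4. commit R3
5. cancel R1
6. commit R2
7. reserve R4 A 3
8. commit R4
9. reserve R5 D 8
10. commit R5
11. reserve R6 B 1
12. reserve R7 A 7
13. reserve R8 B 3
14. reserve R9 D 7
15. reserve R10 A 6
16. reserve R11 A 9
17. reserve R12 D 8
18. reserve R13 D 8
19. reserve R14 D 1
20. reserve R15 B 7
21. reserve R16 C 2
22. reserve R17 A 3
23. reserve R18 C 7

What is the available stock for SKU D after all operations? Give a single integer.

Answer: 2

Derivation:
Step 1: reserve R1 D 7 -> on_hand[A=46 B=55 C=54 D=34] avail[A=46 B=55 C=54 D=27] open={R1}
Step 2: reserve R2 A 9 -> on_hand[A=46 B=55 C=54 D=34] avail[A=37 B=55 C=54 D=27] open={R1,R2}
Step 3: reserve R3 C 8 -> on_hand[A=46 B=55 C=54 D=34] avail[A=37 B=55 C=46 D=27] open={R1,R2,R3}
Step 4: commit R3 -> on_hand[A=46 B=55 C=46 D=34] avail[A=37 B=55 C=46 D=27] open={R1,R2}
Step 5: cancel R1 -> on_hand[A=46 B=55 C=46 D=34] avail[A=37 B=55 C=46 D=34] open={R2}
Step 6: commit R2 -> on_hand[A=37 B=55 C=46 D=34] avail[A=37 B=55 C=46 D=34] open={}
Step 7: reserve R4 A 3 -> on_hand[A=37 B=55 C=46 D=34] avail[A=34 B=55 C=46 D=34] open={R4}
Step 8: commit R4 -> on_hand[A=34 B=55 C=46 D=34] avail[A=34 B=55 C=46 D=34] open={}
Step 9: reserve R5 D 8 -> on_hand[A=34 B=55 C=46 D=34] avail[A=34 B=55 C=46 D=26] open={R5}
Step 10: commit R5 -> on_hand[A=34 B=55 C=46 D=26] avail[A=34 B=55 C=46 D=26] open={}
Step 11: reserve R6 B 1 -> on_hand[A=34 B=55 C=46 D=26] avail[A=34 B=54 C=46 D=26] open={R6}
Step 12: reserve R7 A 7 -> on_hand[A=34 B=55 C=46 D=26] avail[A=27 B=54 C=46 D=26] open={R6,R7}
Step 13: reserve R8 B 3 -> on_hand[A=34 B=55 C=46 D=26] avail[A=27 B=51 C=46 D=26] open={R6,R7,R8}
Step 14: reserve R9 D 7 -> on_hand[A=34 B=55 C=46 D=26] avail[A=27 B=51 C=46 D=19] open={R6,R7,R8,R9}
Step 15: reserve R10 A 6 -> on_hand[A=34 B=55 C=46 D=26] avail[A=21 B=51 C=46 D=19] open={R10,R6,R7,R8,R9}
Step 16: reserve R11 A 9 -> on_hand[A=34 B=55 C=46 D=26] avail[A=12 B=51 C=46 D=19] open={R10,R11,R6,R7,R8,R9}
Step 17: reserve R12 D 8 -> on_hand[A=34 B=55 C=46 D=26] avail[A=12 B=51 C=46 D=11] open={R10,R11,R12,R6,R7,R8,R9}
Step 18: reserve R13 D 8 -> on_hand[A=34 B=55 C=46 D=26] avail[A=12 B=51 C=46 D=3] open={R10,R11,R12,R13,R6,R7,R8,R9}
Step 19: reserve R14 D 1 -> on_hand[A=34 B=55 C=46 D=26] avail[A=12 B=51 C=46 D=2] open={R10,R11,R12,R13,R14,R6,R7,R8,R9}
Step 20: reserve R15 B 7 -> on_hand[A=34 B=55 C=46 D=26] avail[A=12 B=44 C=46 D=2] open={R10,R11,R12,R13,R14,R15,R6,R7,R8,R9}
Step 21: reserve R16 C 2 -> on_hand[A=34 B=55 C=46 D=26] avail[A=12 B=44 C=44 D=2] open={R10,R11,R12,R13,R14,R15,R16,R6,R7,R8,R9}
Step 22: reserve R17 A 3 -> on_hand[A=34 B=55 C=46 D=26] avail[A=9 B=44 C=44 D=2] open={R10,R11,R12,R13,R14,R15,R16,R17,R6,R7,R8,R9}
Step 23: reserve R18 C 7 -> on_hand[A=34 B=55 C=46 D=26] avail[A=9 B=44 C=37 D=2] open={R10,R11,R12,R13,R14,R15,R16,R17,R18,R6,R7,R8,R9}
Final available[D] = 2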